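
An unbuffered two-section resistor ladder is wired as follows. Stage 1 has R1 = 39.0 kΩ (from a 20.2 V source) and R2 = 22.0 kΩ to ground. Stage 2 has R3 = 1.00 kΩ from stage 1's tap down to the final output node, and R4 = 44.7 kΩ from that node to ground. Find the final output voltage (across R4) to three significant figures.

Stage 2 presents R3+R4 = 45.70 kΩ as a load on stage 1's tap.
Stage 1's lower leg becomes R2‖(R3+R4) = 14.85 kΩ, so V_mid = 20.2 × 14.85/53.85 = 5.571 V.
Stage 2 is itself unloaded: V_out = V_mid × R4/(R3+R4) = 5.571 × 44.7/45.70 = 5.45 V.

V_out ≈ 5.45 V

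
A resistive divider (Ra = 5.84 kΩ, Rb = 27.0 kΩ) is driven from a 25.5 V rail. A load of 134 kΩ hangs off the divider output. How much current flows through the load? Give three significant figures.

Rb‖R_L = 22.47 kΩ; V_out = 25.5 × 22.47/28.31 = 20.24 V.
I_L = V_out / R_L = 20.24 / 134 kΩ = 0.151 mA.

I_L ≈ 0.151 mA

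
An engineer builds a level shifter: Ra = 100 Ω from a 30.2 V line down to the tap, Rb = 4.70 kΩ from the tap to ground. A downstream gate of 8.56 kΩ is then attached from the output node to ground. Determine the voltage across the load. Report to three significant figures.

V_out ≈ 29.2 V

The load sits in parallel with Rb: Rb‖R_L = (4700 × 8560) / (4700 + 8560) = 3034 Ω.
V_out = 30.2 × 3034 / (100 + 3034) = 30.2 × 3034/3134 = 29.2 V.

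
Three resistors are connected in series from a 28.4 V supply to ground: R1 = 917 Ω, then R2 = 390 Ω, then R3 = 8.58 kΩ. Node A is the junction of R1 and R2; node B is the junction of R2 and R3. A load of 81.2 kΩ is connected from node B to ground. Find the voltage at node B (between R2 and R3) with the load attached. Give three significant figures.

At node B, R3 is in parallel with the load: R3‖R_L = 7760 Ω.
Below node A the resistance is R2 + (R3‖R_L) = 8150 Ω, so V_A = 28.4 × 8150/9067 = 25.53 V.
Then V_B = V_A × (R3‖R_L)/(R2 + R3‖R_L) = 25.53 × 7760/8150 = 24.3 V.

V ≈ 24.3 V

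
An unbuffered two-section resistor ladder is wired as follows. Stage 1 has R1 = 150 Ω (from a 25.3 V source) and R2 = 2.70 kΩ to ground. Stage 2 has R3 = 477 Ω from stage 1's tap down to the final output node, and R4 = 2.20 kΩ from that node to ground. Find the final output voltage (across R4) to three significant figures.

V_out ≈ 18.7 V

Stage 2 presents R3+R4 = 2677 Ω as a load on stage 1's tap.
Stage 1's lower leg becomes R2‖(R3+R4) = 1344 Ω, so V_mid = 25.3 × 1344/1494 = 22.76 V.
Stage 2 is itself unloaded: V_out = V_mid × R4/(R3+R4) = 22.76 × 2200/2677 = 18.7 V.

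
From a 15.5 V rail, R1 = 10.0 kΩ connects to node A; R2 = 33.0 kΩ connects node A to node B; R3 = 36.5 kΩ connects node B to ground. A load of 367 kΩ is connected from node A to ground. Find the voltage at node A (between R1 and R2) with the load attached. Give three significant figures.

V ≈ 13.2 V

Below node A the series string R2+R3 = 69.50 kΩ sits in parallel with the 367 kΩ load: 58.43 kΩ.
V_A = 15.5 × 58.43/(10.0 + 58.43) = 13.2 V.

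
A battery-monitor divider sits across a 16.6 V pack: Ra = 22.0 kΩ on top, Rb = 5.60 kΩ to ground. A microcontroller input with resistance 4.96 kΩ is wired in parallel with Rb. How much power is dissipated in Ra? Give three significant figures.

P ≈ 9.99 mW

Total resistance from the source is Ra + (Rb‖R_L) = 24.63 kΩ, so I = 16.6/24.63 kΩ = 0.6740 mA.
P = I²·Ra = (0.6740 mA)² × 22.0 kΩ = 9.99 mW.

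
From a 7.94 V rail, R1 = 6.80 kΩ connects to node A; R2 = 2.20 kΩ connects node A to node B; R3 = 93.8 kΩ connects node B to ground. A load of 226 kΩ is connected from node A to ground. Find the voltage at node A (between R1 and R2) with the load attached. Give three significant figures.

Below node A the series string R2+R3 = 96.00 kΩ sits in parallel with the 226 kΩ load: 67.38 kΩ.
V_A = 7.94 × 67.38/(6.80 + 67.38) = 7.21 V.

V ≈ 7.21 V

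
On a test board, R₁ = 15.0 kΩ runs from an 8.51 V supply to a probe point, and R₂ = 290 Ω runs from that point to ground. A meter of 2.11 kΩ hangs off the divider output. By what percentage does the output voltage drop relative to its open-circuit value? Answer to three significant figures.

The divider's output (Thévenin) resistance is R₁‖R₂ = 284.5 Ω.
Fractional drop under load = R_th/(R_th + R_L) = 284.5 / (284.5 + 2110) = 0.1188.
So the output falls by 11.9 %.

11.9 %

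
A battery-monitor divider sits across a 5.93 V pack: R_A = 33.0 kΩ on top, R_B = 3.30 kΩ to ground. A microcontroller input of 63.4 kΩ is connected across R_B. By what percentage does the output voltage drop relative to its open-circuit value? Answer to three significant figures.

The divider's output (Thévenin) resistance is R_A‖R_B = 3.000 kΩ.
Fractional drop under load = R_th/(R_th + R_L) = 3.000 / (3.000 + 63.4) = 0.04518.
So the output falls by 4.52 %.

4.52 %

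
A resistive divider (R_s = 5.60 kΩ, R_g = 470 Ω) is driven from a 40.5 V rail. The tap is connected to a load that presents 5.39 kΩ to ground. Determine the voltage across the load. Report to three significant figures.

V_out ≈ 2.90 V

The load sits in parallel with R_g: R_g‖R_L = (470 × 5390) / (470 + 5390) = 432.3 Ω.
V_out = 40.5 × 432.3 / (5600 + 432.3) = 40.5 × 432.3/6032 = 2.90 V.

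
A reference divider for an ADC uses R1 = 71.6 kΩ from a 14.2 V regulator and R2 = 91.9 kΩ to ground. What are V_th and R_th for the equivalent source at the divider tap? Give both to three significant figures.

V_th is the open-circuit tap voltage: 14.2 × 91.9/(71.6 + 91.9) = 7.98 V.
With the supply zeroed, R1 and R2 appear in parallel from the tap: R_th = R1‖R2 = (71.6 × 91.9)/163.5 = 40.2 kΩ.

V_th = 7.98 V, R_th = 40.2 kΩ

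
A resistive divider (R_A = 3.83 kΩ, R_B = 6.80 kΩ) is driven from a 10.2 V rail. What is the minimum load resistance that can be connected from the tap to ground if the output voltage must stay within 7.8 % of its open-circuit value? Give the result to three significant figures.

R_L(min) ≈ 29.0 kΩ

Output resistance R_th = R_A‖R_B = (3.83 × 6.80)/10.63 = 2.450 kΩ.
The fractional drop is R_th/(R_th + R_L); requiring this ≤ 0.0780 gives R_L ≥ R_th(1/0.0780 − 1) = 2.450 × 11.82 = 29.0 kΩ.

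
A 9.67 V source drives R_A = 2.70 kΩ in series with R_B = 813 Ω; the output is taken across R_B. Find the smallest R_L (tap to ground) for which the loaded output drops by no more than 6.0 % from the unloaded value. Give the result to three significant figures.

R_L(min) ≈ 9.79 kΩ

Output resistance R_th = R_A‖R_B = (2700 × 813)/3513 = 624.9 Ω.
The fractional drop is R_th/(R_th + R_L); requiring this ≤ 0.0600 gives R_L ≥ R_th(1/0.0600 − 1) = 624.9 × 15.67 = 9.79 kΩ.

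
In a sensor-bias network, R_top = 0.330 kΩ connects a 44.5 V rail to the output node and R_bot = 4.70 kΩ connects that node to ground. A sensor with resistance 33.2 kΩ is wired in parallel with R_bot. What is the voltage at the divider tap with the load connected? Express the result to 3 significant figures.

The load sits in parallel with R_bot: R_bot‖R_L = (4700 × 33200) / (4700 + 33200) = 4117 Ω.
V_out = 44.5 × 4117 / (330 + 4117) = 44.5 × 4117/4447 = 41.2 V.

V_out ≈ 41.2 V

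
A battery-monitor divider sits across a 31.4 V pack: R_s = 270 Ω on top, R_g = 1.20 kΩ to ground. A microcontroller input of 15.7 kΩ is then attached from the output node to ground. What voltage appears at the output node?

The load sits in parallel with R_g: R_g‖R_L = (1200 × 15700) / (1200 + 15700) = 1115 Ω.
V_out = 31.4 × 1115 / (270 + 1115) = 31.4 × 1115/1385 = 25.3 V.
(Unloaded it would have been 25.6 V.)

V_out ≈ 25.3 V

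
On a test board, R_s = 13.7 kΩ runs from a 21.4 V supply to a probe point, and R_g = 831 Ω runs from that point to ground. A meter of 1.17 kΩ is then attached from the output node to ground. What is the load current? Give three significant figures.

I_L ≈ 0.626 mA

R_g‖R_L = 485.9 Ω; V_out = 21.4 × 485.9/14190 = 0.7330 V.
I_L = V_out / R_L = 0.7330 / 1.17 kΩ = 0.626 mA.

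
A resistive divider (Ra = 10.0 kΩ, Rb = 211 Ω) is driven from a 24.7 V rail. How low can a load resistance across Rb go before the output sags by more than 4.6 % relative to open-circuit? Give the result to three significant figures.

Output resistance R_th = Ra‖Rb = (10000 × 211)/10210 = 206.6 Ω.
The fractional drop is R_th/(R_th + R_L); requiring this ≤ 0.0460 gives R_L ≥ R_th(1/0.0460 − 1) = 206.6 × 20.74 = 4.29 kΩ.

R_L(min) ≈ 4.29 kΩ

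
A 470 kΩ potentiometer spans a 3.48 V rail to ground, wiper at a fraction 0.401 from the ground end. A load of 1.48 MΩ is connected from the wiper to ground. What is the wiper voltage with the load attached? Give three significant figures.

The wiper splits the pot into (1−α)R = 281.5 kΩ above and αR = 188.5 kΩ below.
Lower section ‖ load = 167.2 kΩ.
V_wiper = 3.48 × 167.2/(281.5 + 167.2) = 1.30 V.

V ≈ 1.30 V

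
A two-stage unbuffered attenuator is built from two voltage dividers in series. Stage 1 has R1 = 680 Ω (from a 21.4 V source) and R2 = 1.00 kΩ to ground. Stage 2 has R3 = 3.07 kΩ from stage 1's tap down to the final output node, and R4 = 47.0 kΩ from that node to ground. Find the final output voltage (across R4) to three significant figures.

Stage 2 presents R3+R4 = 50070 Ω as a load on stage 1's tap.
Stage 1's lower leg becomes R2‖(R3+R4) = 980.4 Ω, so V_mid = 21.4 × 980.4/1660 = 12.64 V.
Stage 2 is itself unloaded: V_out = V_mid × R4/(R3+R4) = 12.64 × 47000/50070 = 11.9 V.

V_out ≈ 11.9 V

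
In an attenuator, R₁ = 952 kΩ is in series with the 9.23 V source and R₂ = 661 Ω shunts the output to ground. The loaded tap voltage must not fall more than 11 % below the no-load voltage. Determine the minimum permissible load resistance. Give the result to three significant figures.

Output resistance R_th = R₁‖R₂ = (952000 × 661)/952700 = 660.5 Ω.
The fractional drop is R_th/(R_th + R_L); requiring this ≤ 0.110 gives R_L ≥ R_th(1/0.110 − 1) = 660.5 × 8.091 = 5.34 kΩ.

R_L(min) ≈ 5.34 kΩ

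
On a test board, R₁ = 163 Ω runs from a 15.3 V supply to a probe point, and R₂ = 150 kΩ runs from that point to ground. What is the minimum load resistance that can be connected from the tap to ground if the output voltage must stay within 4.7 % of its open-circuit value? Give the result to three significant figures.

Output resistance R_th = R₁‖R₂ = (163 × 150000)/150200 = 162.8 Ω.
The fractional drop is R_th/(R_th + R_L); requiring this ≤ 0.0470 gives R_L ≥ R_th(1/0.0470 − 1) = 162.8 × 20.28 = 3.30 kΩ.

R_L(min) ≈ 3.30 kΩ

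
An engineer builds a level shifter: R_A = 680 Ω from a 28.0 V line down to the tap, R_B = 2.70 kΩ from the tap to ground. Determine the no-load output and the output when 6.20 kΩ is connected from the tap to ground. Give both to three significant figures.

Open-circuit: V = 28.0 × 2700/(680 + 2700) = 22.4 V.
With the load, R_B becomes R_B‖R_L = 1881 Ω, so V = 28.0 × 1881/2561 = 20.6 V.

Unloaded: 22.4 V; loaded: 20.6 V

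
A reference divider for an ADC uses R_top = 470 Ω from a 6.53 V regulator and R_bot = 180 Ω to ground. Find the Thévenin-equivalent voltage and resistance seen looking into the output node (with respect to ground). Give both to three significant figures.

V_th = 1.81 V, R_th = 130 Ω

V_th is the open-circuit tap voltage: 6.53 × 180/(470 + 180) = 1.81 V.
With the supply zeroed, R_top and R_bot appear in parallel from the tap: R_th = R_top‖R_bot = (470 × 180)/650.0 = 130 Ω.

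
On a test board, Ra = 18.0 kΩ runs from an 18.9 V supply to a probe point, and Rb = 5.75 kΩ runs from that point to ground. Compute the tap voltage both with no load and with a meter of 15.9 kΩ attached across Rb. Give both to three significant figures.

Open-circuit: V = 18.9 × 5.75/(18.0 + 5.75) = 4.58 V.
With the load, Rb becomes Rb‖R_L = 4.223 kΩ, so V = 18.9 × 4.223/22.22 = 3.59 V.

Unloaded: 4.58 V; loaded: 3.59 V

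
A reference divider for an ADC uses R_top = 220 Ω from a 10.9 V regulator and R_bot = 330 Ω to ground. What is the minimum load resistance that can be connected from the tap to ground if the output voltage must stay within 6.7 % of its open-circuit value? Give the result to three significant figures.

R_L(min) ≈ 1.84 kΩ

Output resistance R_th = R_top‖R_bot = (220 × 330)/550.0 = 132.0 Ω.
The fractional drop is R_th/(R_th + R_L); requiring this ≤ 0.0670 gives R_L ≥ R_th(1/0.0670 − 1) = 132.0 × 13.93 = 1.84 kΩ.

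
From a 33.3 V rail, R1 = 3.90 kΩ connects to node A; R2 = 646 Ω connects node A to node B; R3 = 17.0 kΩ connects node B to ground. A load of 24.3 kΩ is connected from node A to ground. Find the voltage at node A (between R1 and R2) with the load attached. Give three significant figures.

V ≈ 24.1 V

Below node A the series string R2+R3 = 17650 Ω sits in parallel with the 24300 Ω load: 10220 Ω.
V_A = 33.3 × 10220/(3900 + 10220) = 24.1 V.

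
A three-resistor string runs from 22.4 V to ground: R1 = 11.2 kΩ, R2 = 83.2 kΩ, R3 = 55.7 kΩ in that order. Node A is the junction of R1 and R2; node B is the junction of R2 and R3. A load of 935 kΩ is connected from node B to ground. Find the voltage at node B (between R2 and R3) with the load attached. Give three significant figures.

V ≈ 8.01 V

At node B, R3 is in parallel with the load: R3‖R_L = 52.57 kΩ.
Below node A the resistance is R2 + (R3‖R_L) = 135.8 kΩ, so V_A = 22.4 × 135.8/147.0 = 20.69 V.
Then V_B = V_A × (R3‖R_L)/(R2 + R3‖R_L) = 20.69 × 52.57/135.8 = 8.01 V.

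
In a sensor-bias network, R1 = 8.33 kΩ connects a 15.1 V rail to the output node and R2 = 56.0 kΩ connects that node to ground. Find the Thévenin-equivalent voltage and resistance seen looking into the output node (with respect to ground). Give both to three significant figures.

V_th is the open-circuit tap voltage: 15.1 × 56.0/(8.33 + 56.0) = 13.1 V.
With the supply zeroed, R1 and R2 appear in parallel from the tap: R_th = R1‖R2 = (8.33 × 56.0)/64.33 = 7.25 kΩ.

V_th = 13.1 V, R_th = 7.25 kΩ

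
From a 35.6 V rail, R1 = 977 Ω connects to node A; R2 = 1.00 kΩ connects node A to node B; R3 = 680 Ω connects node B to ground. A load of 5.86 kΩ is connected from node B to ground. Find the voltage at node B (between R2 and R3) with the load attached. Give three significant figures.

At node B, R3 is in parallel with the load: R3‖R_L = 609.3 Ω.
Below node A the resistance is R2 + (R3‖R_L) = 1609 Ω, so V_A = 35.6 × 1609/2586 = 22.15 V.
Then V_B = V_A × (R3‖R_L)/(R2 + R3‖R_L) = 22.15 × 609.3/1609 = 8.39 V.

V ≈ 8.39 V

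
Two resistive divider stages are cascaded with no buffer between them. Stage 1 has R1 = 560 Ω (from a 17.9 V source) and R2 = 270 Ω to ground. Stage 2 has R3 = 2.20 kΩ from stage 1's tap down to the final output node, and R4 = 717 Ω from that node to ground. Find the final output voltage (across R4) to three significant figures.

Stage 2 presents R3+R4 = 2917 Ω as a load on stage 1's tap.
Stage 1's lower leg becomes R2‖(R3+R4) = 247.1 Ω, so V_mid = 17.9 × 247.1/807.1 = 5.481 V.
Stage 2 is itself unloaded: V_out = V_mid × R4/(R3+R4) = 5.481 × 717/2917 = 1.35 V.

V_out ≈ 1.35 V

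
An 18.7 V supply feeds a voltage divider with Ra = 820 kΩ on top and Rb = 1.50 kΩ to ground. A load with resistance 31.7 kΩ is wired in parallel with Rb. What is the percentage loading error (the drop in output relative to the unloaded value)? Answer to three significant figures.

4.51 %

The divider's output (Thévenin) resistance is Ra‖Rb = 1.497 kΩ.
Fractional drop under load = R_th/(R_th + R_L) = 1.497 / (1.497 + 31.7) = 0.04510.
So the output falls by 4.51 %.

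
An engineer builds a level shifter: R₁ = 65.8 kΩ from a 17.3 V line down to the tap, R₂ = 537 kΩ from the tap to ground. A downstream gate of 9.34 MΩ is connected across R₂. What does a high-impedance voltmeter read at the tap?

The load sits in parallel with R₂: R₂‖R_L = (537 × 9340) / (537 + 9340) = 507.8 kΩ.
V_out = 17.3 × 507.8 / (65.8 + 507.8) = 17.3 × 507.8/573.6 = 15.3 V.
(Unloaded it would have been 15.4 V.)

V_out ≈ 15.3 V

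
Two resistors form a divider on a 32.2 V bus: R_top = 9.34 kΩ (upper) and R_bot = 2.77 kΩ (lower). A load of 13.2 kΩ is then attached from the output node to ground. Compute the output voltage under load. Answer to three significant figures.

V_out ≈ 6.34 V

The load sits in parallel with R_bot: R_bot‖R_L = (2.77 × 13.2) / (2.77 + 13.2) = 2.290 kΩ.
V_out = 32.2 × 2.290 / (9.34 + 2.290) = 32.2 × 2.290/11.63 = 6.34 V.
(Unloaded it would have been 7.37 V.)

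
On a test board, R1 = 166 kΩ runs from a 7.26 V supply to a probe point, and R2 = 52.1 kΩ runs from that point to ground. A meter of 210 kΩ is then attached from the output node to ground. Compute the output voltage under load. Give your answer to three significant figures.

V_out ≈ 1.46 V

The load sits in parallel with R2: R2‖R_L = (52.1 × 210) / (52.1 + 210) = 41.74 kΩ.
V_out = 7.26 × 41.74 / (166 + 41.74) = 7.26 × 41.74/207.7 = 1.46 V.
(Unloaded it would have been 1.73 V.)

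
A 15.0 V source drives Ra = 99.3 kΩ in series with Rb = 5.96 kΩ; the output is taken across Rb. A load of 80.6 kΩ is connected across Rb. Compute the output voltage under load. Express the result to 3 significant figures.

V_out ≈ 0.794 V

The load sits in parallel with Rb: Rb‖R_L = (5.96 × 80.6) / (5.96 + 80.6) = 5.550 kΩ.
V_out = 15.0 × 5.550 / (99.3 + 5.550) = 15.0 × 5.550/104.8 = 0.794 V.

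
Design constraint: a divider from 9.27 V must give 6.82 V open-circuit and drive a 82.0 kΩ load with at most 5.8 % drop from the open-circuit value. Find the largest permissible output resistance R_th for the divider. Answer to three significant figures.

R_th ≤ 5.05 kΩ

Loading drop = R_th/(R_th + R_L) ≤ 0.0580, so R_th ≤ R_L · ε/(1−ε) = 82.0 kΩ × 0.0580/0.9420 = 5.05 kΩ.
(Any R1, R2 with R2/(R1+R2) = 0.736 and R1‖R2 ≤ 5.05 kΩ will meet the spec.)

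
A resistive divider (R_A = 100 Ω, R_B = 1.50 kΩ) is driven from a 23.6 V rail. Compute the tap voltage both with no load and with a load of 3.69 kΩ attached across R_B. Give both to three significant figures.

Open-circuit: V = 23.6 × 1500/(100 + 1500) = 22.1 V.
With the load, R_B becomes R_B‖R_L = 1066 Ω, so V = 23.6 × 1066/1166 = 21.6 V.

Unloaded: 22.1 V; loaded: 21.6 V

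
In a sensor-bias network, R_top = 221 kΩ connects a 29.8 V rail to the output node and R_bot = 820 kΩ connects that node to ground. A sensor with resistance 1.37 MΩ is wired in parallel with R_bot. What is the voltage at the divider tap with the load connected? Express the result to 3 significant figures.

V_out ≈ 20.8 V

The load sits in parallel with R_bot: R_bot‖R_L = (820 × 1370) / (820 + 1370) = 513.0 kΩ.
V_out = 29.8 × 513.0 / (221 + 513.0) = 29.8 × 513.0/734.0 = 20.8 V.
(Unloaded it would have been 23.5 V.)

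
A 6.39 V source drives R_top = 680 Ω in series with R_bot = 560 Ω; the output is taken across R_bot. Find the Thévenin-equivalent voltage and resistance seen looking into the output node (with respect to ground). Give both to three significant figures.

V_th is the open-circuit tap voltage: 6.39 × 560/(680 + 560) = 2.89 V.
With the supply zeroed, R_top and R_bot appear in parallel from the tap: R_th = R_top‖R_bot = (680 × 560)/1240 = 307 Ω.

V_th = 2.89 V, R_th = 307 Ω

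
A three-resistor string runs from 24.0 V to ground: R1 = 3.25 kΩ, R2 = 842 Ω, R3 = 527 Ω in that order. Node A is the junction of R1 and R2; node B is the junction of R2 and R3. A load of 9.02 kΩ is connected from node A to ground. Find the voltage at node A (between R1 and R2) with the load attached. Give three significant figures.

V ≈ 6.43 V

Below node A the series string R2+R3 = 1369 Ω sits in parallel with the 9020 Ω load: 1189 Ω.
V_A = 24.0 × 1189/(3250 + 1189) = 6.43 V.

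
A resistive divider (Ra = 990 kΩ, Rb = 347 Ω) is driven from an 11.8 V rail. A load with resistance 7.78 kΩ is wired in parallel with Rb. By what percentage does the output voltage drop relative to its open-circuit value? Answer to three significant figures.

The divider's output (Thévenin) resistance is Ra‖Rb = 346.9 Ω.
Fractional drop under load = R_th/(R_th + R_L) = 346.9 / (346.9 + 7780) = 0.04268.
So the output falls by 4.27 %.

4.27 %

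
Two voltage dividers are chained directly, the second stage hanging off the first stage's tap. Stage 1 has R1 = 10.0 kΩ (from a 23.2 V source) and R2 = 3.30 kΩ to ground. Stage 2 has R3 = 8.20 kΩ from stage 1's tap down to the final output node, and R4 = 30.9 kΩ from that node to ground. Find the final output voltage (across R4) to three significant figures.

V_out ≈ 4.28 V

Stage 2 presents R3+R4 = 39.10 kΩ as a load on stage 1's tap.
Stage 1's lower leg becomes R2‖(R3+R4) = 3.043 kΩ, so V_mid = 23.2 × 3.043/13.04 = 5.413 V.
Stage 2 is itself unloaded: V_out = V_mid × R4/(R3+R4) = 5.413 × 30.9/39.10 = 4.28 V.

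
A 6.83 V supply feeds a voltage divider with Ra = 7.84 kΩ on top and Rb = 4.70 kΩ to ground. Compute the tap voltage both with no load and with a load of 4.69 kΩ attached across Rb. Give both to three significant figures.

Unloaded: 2.56 V; loaded: 1.57 V

Open-circuit: V = 6.83 × 4.70/(7.84 + 4.70) = 2.56 V.
With the load, Rb becomes Rb‖R_L = 2.347 kΩ, so V = 6.83 × 2.347/10.19 = 1.57 V.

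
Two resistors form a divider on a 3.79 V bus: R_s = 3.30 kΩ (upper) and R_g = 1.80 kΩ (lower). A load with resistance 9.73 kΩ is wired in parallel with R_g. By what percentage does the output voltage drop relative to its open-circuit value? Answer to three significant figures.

10.7 %

The divider's output (Thévenin) resistance is R_s‖R_g = 1.165 kΩ.
Fractional drop under load = R_th/(R_th + R_L) = 1.165 / (1.165 + 9.73) = 0.1069.
So the output falls by 10.7 %.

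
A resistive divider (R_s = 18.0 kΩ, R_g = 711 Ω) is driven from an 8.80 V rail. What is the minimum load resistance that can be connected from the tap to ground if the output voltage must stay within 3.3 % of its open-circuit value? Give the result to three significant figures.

Output resistance R_th = R_s‖R_g = (18000 × 711)/18710 = 684.0 Ω.
The fractional drop is R_th/(R_th + R_L); requiring this ≤ 0.0330 gives R_L ≥ R_th(1/0.0330 − 1) = 684.0 × 29.30 = 20.0 kΩ.

R_L(min) ≈ 20.0 kΩ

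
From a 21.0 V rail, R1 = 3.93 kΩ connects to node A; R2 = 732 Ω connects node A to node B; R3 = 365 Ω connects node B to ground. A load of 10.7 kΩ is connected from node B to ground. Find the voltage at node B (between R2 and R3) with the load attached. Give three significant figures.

V ≈ 1.48 V

At node B, R3 is in parallel with the load: R3‖R_L = 353.0 Ω.
Below node A the resistance is R2 + (R3‖R_L) = 1085 Ω, so V_A = 21.0 × 1085/5015 = 4.543 V.
Then V_B = V_A × (R3‖R_L)/(R2 + R3‖R_L) = 4.543 × 353.0/1085 = 1.48 V.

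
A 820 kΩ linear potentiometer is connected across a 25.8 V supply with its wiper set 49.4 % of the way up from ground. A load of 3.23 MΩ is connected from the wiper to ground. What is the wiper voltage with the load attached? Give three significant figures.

V ≈ 12.0 V

The wiper splits the pot into (1−α)R = 414.9 kΩ above and αR = 405.1 kΩ below.
Lower section ‖ load = 359.9 kΩ.
V_wiper = 25.8 × 359.9/(414.9 + 359.9) = 12.0 V.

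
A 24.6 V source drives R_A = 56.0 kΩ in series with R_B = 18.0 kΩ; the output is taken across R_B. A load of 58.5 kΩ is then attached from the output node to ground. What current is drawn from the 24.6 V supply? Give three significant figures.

I ≈ 0.353 mA

R_B‖R_L = 13.76 kΩ, so the source sees R_A + R_B‖R_L = 69.76 kΩ.
I = 24.6 V / 69.76 kΩ = 0.353 mA.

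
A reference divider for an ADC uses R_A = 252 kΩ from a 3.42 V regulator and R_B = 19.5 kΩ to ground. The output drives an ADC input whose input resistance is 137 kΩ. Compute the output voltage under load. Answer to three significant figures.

The load sits in parallel with R_B: R_B‖R_L = (19.5 × 137) / (19.5 + 137) = 17.07 kΩ.
V_out = 3.42 × 17.07 / (252 + 17.07) = 3.42 × 17.07/269.1 = 0.217 V.
(Unloaded it would have been 0.246 V.)

V_out ≈ 0.217 V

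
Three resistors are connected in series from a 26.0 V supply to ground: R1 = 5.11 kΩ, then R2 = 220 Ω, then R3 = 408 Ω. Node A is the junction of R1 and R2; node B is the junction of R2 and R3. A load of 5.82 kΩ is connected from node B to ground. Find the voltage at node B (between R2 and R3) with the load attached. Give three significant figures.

At node B, R3 is in parallel with the load: R3‖R_L = 381.3 Ω.
Below node A the resistance is R2 + (R3‖R_L) = 601.3 Ω, so V_A = 26.0 × 601.3/5711 = 2.737 V.
Then V_B = V_A × (R3‖R_L)/(R2 + R3‖R_L) = 2.737 × 381.3/601.3 = 1.74 V.

V ≈ 1.74 V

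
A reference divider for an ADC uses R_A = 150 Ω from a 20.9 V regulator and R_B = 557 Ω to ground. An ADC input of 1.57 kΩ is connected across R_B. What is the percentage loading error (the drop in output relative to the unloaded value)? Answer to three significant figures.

The divider's output (Thévenin) resistance is R_A‖R_B = 118.2 Ω.
Fractional drop under load = R_th/(R_th + R_L) = 118.2 / (118.2 + 1570) = 0.07000.
So the output falls by 7.00 %.

7.00 %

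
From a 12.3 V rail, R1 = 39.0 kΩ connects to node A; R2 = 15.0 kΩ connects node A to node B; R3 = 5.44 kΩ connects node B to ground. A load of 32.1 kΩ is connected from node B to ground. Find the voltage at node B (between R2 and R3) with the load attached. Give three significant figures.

V ≈ 0.976 V

At node B, R3 is in parallel with the load: R3‖R_L = 4.652 kΩ.
Below node A the resistance is R2 + (R3‖R_L) = 19.65 kΩ, so V_A = 12.3 × 19.65/58.65 = 4.121 V.
Then V_B = V_A × (R3‖R_L)/(R2 + R3‖R_L) = 4.121 × 4.652/19.65 = 0.976 V.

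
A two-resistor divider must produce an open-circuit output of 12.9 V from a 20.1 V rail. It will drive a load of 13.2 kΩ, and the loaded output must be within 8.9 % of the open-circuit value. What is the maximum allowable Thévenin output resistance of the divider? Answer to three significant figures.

R_th ≤ 1.29 kΩ

Loading drop = R_th/(R_th + R_L) ≤ 0.0890, so R_th ≤ R_L · ε/(1−ε) = 13.2 kΩ × 0.0890/0.9110 = 1.29 kΩ.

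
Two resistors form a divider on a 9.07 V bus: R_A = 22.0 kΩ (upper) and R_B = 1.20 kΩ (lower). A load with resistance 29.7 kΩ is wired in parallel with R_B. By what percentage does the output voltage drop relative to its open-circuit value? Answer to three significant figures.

The divider's output (Thévenin) resistance is R_A‖R_B = 1.138 kΩ.
Fractional drop under load = R_th/(R_th + R_L) = 1.138 / (1.138 + 29.7) = 0.03690.
So the output falls by 3.69 %.

3.69 %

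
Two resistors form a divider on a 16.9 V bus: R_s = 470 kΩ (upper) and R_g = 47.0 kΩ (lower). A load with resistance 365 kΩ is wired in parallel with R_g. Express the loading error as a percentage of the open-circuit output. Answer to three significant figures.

10.5 %

Unloaded V = 16.9 × 47.0/517.0 = 1.5364 V.
Loaded: R_g‖R_L = 41.64 kΩ, giving V = 16.9 × 41.64/511.6 = 1.3754 V.
Drop = (1.5364 − 1.3754) / 1.5364 = 10.5 %.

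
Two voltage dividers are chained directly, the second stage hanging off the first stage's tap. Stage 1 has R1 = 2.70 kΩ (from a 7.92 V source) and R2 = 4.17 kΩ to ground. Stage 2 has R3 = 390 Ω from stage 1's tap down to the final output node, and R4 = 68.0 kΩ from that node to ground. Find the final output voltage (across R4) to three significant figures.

Stage 2 presents R3+R4 = 68390 Ω as a load on stage 1's tap.
Stage 1's lower leg becomes R2‖(R3+R4) = 3930 Ω, so V_mid = 7.92 × 3930/6630 = 4.695 V.
Stage 2 is itself unloaded: V_out = V_mid × R4/(R3+R4) = 4.695 × 68000/68390 = 4.67 V.

V_out ≈ 4.67 V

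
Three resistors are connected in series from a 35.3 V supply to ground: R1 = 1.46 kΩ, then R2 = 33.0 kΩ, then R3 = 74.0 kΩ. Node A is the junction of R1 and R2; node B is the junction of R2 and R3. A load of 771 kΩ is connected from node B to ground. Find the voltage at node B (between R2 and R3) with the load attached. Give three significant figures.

At node B, R3 is in parallel with the load: R3‖R_L = 67.52 kΩ.
Below node A the resistance is R2 + (R3‖R_L) = 100.5 kΩ, so V_A = 35.3 × 100.5/102.0 = 34.79 V.
Then V_B = V_A × (R3‖R_L)/(R2 + R3‖R_L) = 34.79 × 67.52/100.5 = 23.4 V.

V ≈ 23.4 V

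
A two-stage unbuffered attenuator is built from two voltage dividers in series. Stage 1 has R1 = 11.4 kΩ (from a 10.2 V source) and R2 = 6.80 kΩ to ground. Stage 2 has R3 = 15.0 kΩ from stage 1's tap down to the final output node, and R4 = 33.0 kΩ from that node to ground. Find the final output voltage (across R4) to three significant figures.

Stage 2 presents R3+R4 = 48.00 kΩ as a load on stage 1's tap.
Stage 1's lower leg becomes R2‖(R3+R4) = 5.956 kΩ, so V_mid = 10.2 × 5.956/17.36 = 3.500 V.
Stage 2 is itself unloaded: V_out = V_mid × R4/(R3+R4) = 3.500 × 33.0/48.00 = 2.41 V.

V_out ≈ 2.41 V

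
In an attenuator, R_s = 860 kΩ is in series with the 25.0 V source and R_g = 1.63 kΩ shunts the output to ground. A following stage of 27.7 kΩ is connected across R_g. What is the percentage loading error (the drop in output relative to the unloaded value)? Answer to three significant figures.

The divider's output (Thévenin) resistance is R_s‖R_g = 1.627 kΩ.
Fractional drop under load = R_th/(R_th + R_L) = 1.627 / (1.627 + 27.7) = 0.05548.
So the output falls by 5.55 %.

5.55 %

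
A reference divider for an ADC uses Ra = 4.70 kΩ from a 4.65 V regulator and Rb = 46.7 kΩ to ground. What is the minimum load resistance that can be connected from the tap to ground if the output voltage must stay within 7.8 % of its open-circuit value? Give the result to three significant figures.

Output resistance R_th = Ra‖Rb = (4.70 × 46.7)/51.40 = 4.270 kΩ.
The fractional drop is R_th/(R_th + R_L); requiring this ≤ 0.0780 gives R_L ≥ R_th(1/0.0780 − 1) = 4.270 × 11.82 = 50.5 kΩ.

R_L(min) ≈ 50.5 kΩ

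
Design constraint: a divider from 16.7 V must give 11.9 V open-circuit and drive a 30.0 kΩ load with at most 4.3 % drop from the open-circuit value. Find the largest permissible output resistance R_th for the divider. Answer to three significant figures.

Loading drop = R_th/(R_th + R_L) ≤ 0.0430, so R_th ≤ R_L · ε/(1−ε) = 30.0 kΩ × 0.0430/0.9570 = 1.35 kΩ.

R_th ≤ 1.35 kΩ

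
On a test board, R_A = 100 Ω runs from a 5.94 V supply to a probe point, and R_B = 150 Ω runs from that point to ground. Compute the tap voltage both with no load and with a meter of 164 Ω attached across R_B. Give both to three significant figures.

Unloaded: 3.56 V; loaded: 2.61 V

Open-circuit: V = 5.94 × 150/(100 + 150) = 3.56 V.
With the load, R_B becomes R_B‖R_L = 78.34 Ω, so V = 5.94 × 78.34/178.3 = 2.61 V.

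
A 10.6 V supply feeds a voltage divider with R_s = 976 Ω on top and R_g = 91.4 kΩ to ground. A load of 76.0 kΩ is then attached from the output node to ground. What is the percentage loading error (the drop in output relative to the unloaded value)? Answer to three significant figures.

The divider's output (Thévenin) resistance is R_s‖R_g = 965.7 Ω.
Fractional drop under load = R_th/(R_th + R_L) = 965.7 / (965.7 + 76000) = 0.01255.
So the output falls by 1.25 %.

1.25 %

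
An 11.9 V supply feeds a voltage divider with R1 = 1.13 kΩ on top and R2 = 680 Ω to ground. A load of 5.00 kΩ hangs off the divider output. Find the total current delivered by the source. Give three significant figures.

I ≈ 6.88 mA

R2‖R_L = 598.6 Ω, so the source sees R1 + R2‖R_L = 1729 Ω.
I = 11.9 V / 1729 Ω = 6.88 mA.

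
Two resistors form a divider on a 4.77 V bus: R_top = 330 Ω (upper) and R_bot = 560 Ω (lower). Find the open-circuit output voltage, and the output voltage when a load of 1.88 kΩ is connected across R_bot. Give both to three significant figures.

Unloaded: 3.00 V; loaded: 2.70 V

Open-circuit: V = 4.77 × 560/(330 + 560) = 3.00 V.
With the load, R_bot becomes R_bot‖R_L = 431.5 Ω, so V = 4.77 × 431.5/761.5 = 2.70 V.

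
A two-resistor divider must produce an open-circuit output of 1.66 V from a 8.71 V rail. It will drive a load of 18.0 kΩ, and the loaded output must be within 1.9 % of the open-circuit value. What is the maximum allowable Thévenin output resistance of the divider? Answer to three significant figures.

Loading drop = R_th/(R_th + R_L) ≤ 0.0190, so R_th ≤ R_L · ε/(1−ε) = 18.0 kΩ × 0.0190/0.9810 = 349 Ω.

R_th ≤ 349 Ω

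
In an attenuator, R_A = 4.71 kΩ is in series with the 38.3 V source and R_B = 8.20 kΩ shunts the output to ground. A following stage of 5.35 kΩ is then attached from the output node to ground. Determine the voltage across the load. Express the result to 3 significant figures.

The load sits in parallel with R_B: R_B‖R_L = (8.20 × 5.35) / (8.20 + 5.35) = 3.238 kΩ.
V_out = 38.3 × 3.238 / (4.71 + 3.238) = 38.3 × 3.238/7.948 = 15.6 V.

V_out ≈ 15.6 V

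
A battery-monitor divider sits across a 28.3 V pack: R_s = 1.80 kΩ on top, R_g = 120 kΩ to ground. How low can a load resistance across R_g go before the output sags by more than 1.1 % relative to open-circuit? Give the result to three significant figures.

Output resistance R_th = R_s‖R_g = (1.80 × 120)/121.8 = 1.773 kΩ.
The fractional drop is R_th/(R_th + R_L); requiring this ≤ 0.0110 gives R_L ≥ R_th(1/0.0110 − 1) = 1.773 × 89.91 = 159 kΩ.

R_L(min) ≈ 159 kΩ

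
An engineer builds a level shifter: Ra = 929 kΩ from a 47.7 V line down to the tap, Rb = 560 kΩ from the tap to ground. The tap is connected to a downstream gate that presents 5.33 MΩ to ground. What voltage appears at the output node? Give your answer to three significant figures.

The load sits in parallel with Rb: Rb‖R_L = (560 × 5330) / (560 + 5330) = 506.8 kΩ.
V_out = 47.7 × 506.8 / (929 + 506.8) = 47.7 × 506.8/1436 = 16.8 V.

V_out ≈ 16.8 V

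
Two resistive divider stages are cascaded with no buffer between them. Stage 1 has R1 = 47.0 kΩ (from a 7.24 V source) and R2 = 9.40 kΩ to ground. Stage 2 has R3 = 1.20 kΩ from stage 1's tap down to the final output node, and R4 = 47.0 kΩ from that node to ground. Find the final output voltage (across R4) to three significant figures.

Stage 2 presents R3+R4 = 48.20 kΩ as a load on stage 1's tap.
Stage 1's lower leg becomes R2‖(R3+R4) = 7.866 kΩ, so V_mid = 7.24 × 7.866/54.87 = 1.038 V.
Stage 2 is itself unloaded: V_out = V_mid × R4/(R3+R4) = 1.038 × 47.0/48.20 = 1.01 V.

V_out ≈ 1.01 V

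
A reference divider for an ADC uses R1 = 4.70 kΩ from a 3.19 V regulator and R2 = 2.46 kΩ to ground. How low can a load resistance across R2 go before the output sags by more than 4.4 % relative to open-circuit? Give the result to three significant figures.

R_L(min) ≈ 35.1 kΩ

Output resistance R_th = R1‖R2 = (4.70 × 2.46)/7.160 = 1.615 kΩ.
The fractional drop is R_th/(R_th + R_L); requiring this ≤ 0.0440 gives R_L ≥ R_th(1/0.0440 − 1) = 1.615 × 21.73 = 35.1 kΩ.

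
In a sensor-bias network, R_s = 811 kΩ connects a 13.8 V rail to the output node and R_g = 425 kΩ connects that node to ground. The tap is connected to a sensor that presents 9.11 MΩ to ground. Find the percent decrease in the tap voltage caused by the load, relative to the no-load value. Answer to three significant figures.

2.97 %

The divider's output (Thévenin) resistance is R_s‖R_g = 278.9 kΩ.
Fractional drop under load = R_th/(R_th + R_L) = 278.9 / (278.9 + 9110) = 0.02970.
So the output falls by 2.97 %.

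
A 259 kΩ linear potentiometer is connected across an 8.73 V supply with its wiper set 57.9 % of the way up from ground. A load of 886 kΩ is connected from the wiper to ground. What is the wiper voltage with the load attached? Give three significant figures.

The wiper splits the pot into (1−α)R = 109.0 kΩ above and αR = 150.0 kΩ below.
Lower section ‖ load = 128.3 kΩ.
V_wiper = 8.73 × 128.3/(109.0 + 128.3) = 4.72 V.

V ≈ 4.72 V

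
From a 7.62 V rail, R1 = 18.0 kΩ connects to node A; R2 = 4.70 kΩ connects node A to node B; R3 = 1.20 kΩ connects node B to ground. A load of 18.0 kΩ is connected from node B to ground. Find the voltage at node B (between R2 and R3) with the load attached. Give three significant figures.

V ≈ 0.360 V

At node B, R3 is in parallel with the load: R3‖R_L = 1.125 kΩ.
Below node A the resistance is R2 + (R3‖R_L) = 5.825 kΩ, so V_A = 7.62 × 5.825/23.82 = 1.863 V.
Then V_B = V_A × (R3‖R_L)/(R2 + R3‖R_L) = 1.863 × 1.125/5.825 = 0.360 V.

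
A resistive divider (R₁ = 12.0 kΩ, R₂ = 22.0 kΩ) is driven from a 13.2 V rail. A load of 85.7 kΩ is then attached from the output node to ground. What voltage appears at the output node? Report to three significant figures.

The load sits in parallel with R₂: R₂‖R_L = (22.0 × 85.7) / (22.0 + 85.7) = 17.51 kΩ.
V_out = 13.2 × 17.51 / (12.0 + 17.51) = 13.2 × 17.51/29.51 = 7.83 V.

V_out ≈ 7.83 V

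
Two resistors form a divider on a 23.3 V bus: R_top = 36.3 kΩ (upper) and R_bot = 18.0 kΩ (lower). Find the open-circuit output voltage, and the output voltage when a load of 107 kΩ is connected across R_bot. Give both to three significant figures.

Unloaded: 7.72 V; loaded: 6.94 V

Open-circuit: V = 23.3 × 18.0/(36.3 + 18.0) = 7.72 V.
With the load, R_bot becomes R_bot‖R_L = 15.41 kΩ, so V = 23.3 × 15.41/51.71 = 6.94 V.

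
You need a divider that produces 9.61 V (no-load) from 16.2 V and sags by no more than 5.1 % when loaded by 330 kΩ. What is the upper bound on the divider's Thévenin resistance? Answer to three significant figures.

Loading drop = R_th/(R_th + R_L) ≤ 0.0510, so R_th ≤ R_L · ε/(1−ε) = 330 kΩ × 0.0510/0.9490 = 17.7 kΩ.
(Any R1, R2 with R2/(R1+R2) = 0.593 and R1‖R2 ≤ 17.7 kΩ will meet the spec.)

R_th ≤ 17.7 kΩ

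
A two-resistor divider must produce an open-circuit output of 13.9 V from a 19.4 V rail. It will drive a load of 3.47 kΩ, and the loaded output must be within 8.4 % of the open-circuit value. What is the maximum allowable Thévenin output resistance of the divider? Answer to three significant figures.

Loading drop = R_th/(R_th + R_L) ≤ 0.0840, so R_th ≤ R_L · ε/(1−ε) = 3.47 kΩ × 0.0840/0.9160 = 318 Ω.

R_th ≤ 318 Ω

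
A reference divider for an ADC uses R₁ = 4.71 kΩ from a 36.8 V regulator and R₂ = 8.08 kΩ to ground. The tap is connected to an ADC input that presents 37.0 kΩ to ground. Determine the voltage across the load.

V_out ≈ 21.5 V

The load sits in parallel with R₂: R₂‖R_L = (8.08 × 37.0) / (8.08 + 37.0) = 6.632 kΩ.
V_out = 36.8 × 6.632 / (4.71 + 6.632) = 36.8 × 6.632/11.34 = 21.5 V.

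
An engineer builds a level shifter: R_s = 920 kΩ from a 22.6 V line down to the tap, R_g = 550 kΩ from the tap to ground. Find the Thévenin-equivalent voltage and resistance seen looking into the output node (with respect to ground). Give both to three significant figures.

V_th = 8.46 V, R_th = 344 kΩ

V_th is the open-circuit tap voltage: 22.6 × 550/(920 + 550) = 8.46 V.
With the supply zeroed, R_s and R_g appear in parallel from the tap: R_th = R_s‖R_g = (920 × 550)/1470 = 344 kΩ.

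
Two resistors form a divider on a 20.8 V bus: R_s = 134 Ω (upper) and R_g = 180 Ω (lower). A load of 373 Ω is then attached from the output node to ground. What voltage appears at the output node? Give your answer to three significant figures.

The load sits in parallel with R_g: R_g‖R_L = (180 × 373) / (180 + 373) = 121.4 Ω.
V_out = 20.8 × 121.4 / (134 + 121.4) = 20.8 × 121.4/255.4 = 9.89 V.

V_out ≈ 9.89 V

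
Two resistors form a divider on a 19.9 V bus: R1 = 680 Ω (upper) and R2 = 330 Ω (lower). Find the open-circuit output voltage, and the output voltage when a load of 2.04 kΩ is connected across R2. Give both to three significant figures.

Open-circuit: V = 19.9 × 330/(680 + 330) = 6.50 V.
With the load, R2 becomes R2‖R_L = 284.1 Ω, so V = 19.9 × 284.1/964.1 = 5.86 V.

Unloaded: 6.50 V; loaded: 5.86 V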